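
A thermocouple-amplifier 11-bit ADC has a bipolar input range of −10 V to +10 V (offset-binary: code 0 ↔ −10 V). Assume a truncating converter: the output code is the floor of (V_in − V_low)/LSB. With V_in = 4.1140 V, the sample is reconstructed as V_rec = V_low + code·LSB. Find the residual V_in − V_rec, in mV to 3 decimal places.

LSB = 20/2^11 = 9.766 mV.
(V_in − V_low)/LSB = (4.1140 − (−10))/0.00976562 = 1445.2736 → code 1445 (floor).
V_rec = (−10) + 1445·0.00976562 = 4.1113281 V.
Difference: 0.00267188 V → 2.672 mV.

2.672 mV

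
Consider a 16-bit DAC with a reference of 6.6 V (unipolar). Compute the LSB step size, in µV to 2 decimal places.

Full-scale span = 6.6 V.
LSB = 6.6 / 2^16 = 6.6 / 65536 = 0.000100708 V = 100.71 µV.

100.71 µV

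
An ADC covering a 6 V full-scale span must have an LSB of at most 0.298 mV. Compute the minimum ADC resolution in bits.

15 bits

Number of steps required ≥ 6 V / 0.298 mV = 20134.23.
Need 2^N ≥ 20134.23; 2^14 = 16384, 2^15 = 32768.
Minimum N = 15.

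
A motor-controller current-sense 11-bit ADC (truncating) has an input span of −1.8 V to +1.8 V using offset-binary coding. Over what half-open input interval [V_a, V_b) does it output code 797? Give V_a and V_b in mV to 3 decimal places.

[-399.023 mV, -397.266 mV)

LSB = 3.6/2^11 = 1.758 mV.
V_a = V_low + 797·LSB = -0.399023 V; V_b = V_low + 798·LSB = -0.397266 V.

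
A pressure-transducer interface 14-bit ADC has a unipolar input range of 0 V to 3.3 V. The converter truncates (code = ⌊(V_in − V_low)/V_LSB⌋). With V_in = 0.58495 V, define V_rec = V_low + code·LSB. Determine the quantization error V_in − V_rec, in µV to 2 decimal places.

Step size: 3.3 V ÷ 2^14 = 201.42 µV.
(0.58495 − 0)/0.000201416 = 2904.1881; ⌊·⌋ gives code 2904.
Reconstructed: 0.58491211 V.
Difference: 3.78906e-05 V → 37.89 µV.

37.89 µV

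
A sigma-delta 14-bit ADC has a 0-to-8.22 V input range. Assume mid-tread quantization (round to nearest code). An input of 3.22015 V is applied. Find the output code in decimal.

Full-scale span = 8.22 V; LSB = 8.22/2^14 = 0.502 mV.
(3.22015 − 0) / 0.000501709 = 6418.362 LSBs.
Round → code 6418.

code 6418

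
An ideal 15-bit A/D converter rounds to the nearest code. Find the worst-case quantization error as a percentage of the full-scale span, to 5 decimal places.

Rounding → worst-case error = ½ LSB = V_FS/2^16, so 100/65536 = 0.00152588 % of full scale.

0.00153 %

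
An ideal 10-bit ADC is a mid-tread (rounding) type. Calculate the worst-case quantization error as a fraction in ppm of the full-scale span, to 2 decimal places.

Rounding → worst-case error = ½ LSB = V_FS/2^11, so 1e+06/2048 = 488.281 ppm of full scale.

488.28 ppm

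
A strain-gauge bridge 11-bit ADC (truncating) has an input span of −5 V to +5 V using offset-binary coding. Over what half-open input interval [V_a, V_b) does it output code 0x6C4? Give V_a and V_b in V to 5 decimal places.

LSB = 10/2^11 = 4.883 mV.
Code 0x6C4 = 1732 decimal.
V_a = V_low + 1732·LSB = 3.45703 V; V_b = V_low + 1733·LSB = 3.46191 V.

[3.45703 V, 3.46191 V)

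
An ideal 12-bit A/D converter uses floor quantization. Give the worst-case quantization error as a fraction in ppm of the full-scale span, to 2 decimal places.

Truncating → worst-case error = 1 LSB = V_FS/2^12, so 1e+06/4096 = 244.141 ppm of full scale.

244.14 ppm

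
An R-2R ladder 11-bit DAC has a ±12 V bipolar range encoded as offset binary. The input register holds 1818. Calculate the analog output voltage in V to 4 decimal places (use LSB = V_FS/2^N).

LSB = 24 V / 2^11 = 11.719 mV.
V_out = (−12) + 1818 × 0.0117188 V = 9.30469 V.

9.3047 V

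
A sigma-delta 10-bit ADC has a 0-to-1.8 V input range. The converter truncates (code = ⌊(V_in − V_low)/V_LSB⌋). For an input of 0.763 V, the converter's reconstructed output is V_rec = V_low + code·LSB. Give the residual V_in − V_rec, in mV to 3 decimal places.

LSB = 1.8/2^10 = 1.758 mV.
(V_in − V_low)/LSB = (0.763 − 0)/0.00175781 = 434.0622 → code 434 (floor).
Reconstructed: 0.76289063 V.
Error = 0.763 − 0.76289063 = 0.000109375 V = 0.109 mV.

0.109 mV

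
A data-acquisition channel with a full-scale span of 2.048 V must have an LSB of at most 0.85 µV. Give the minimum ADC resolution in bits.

22 bits

Number of steps required ≥ 2.048 V / 0.85 µV = 2409411.76.
Need 2^N ≥ 2409411.76; 2^21 = 2097152, 2^22 = 4194304.
Minimum N = 22.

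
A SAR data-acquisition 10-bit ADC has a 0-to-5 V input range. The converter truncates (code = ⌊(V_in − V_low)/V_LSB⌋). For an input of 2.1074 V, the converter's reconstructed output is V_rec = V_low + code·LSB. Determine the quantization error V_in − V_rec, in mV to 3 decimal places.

2.908 mV

Step size: 5 V ÷ 2^10 = 4.883 mV.
(2.1074 − 0)/0.00488281 = 431.5955; ⌊·⌋ gives code 431.
Reconstructed: 2.1044922 V.
Error = 2.1074 − 2.1044922 = 0.00290781 V = 2.908 mV.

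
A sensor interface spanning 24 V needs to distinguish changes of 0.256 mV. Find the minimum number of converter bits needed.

Number of steps required ≥ 24 V / 0.256 mV = 93750.00.
Need 2^N ≥ 93750.00; 2^16 = 65536, 2^17 = 131072.
Minimum N = 17.

17 bits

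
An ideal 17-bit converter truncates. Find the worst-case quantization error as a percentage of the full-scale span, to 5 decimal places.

Truncating → worst-case error = 1 LSB = V_FS/2^17, so 100/131072 = 0.000762939 % of full scale.

0.00076 %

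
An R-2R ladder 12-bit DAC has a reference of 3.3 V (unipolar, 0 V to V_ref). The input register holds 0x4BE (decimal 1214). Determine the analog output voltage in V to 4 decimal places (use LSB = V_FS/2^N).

0.9781 V

LSB = 3.3 V / 2^12 = 0.806 mV.
Code 0x4BE = 1214 decimal.
V_out = 0 + 1214 × 0.000805664 V = 0.978076 V.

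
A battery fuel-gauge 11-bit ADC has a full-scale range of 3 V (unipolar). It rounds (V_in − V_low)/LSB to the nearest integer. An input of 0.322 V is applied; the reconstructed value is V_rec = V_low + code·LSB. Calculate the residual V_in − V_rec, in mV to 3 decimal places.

-0.266 mV

One LSB is 3 V / 2048 = 1.465 mV.
(0.322 − 0)/0.00146484 = 219.8187; round gives code 220.
V_rec = 0 + 220·0.00146484 = 0.32226562 V.
Error = 0.322 − 0.32226562 = -0.000265625 V = -0.266 mV.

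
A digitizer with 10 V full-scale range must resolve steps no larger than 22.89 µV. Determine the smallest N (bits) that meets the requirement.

Number of steps required ≥ 10 V / 22.89 µV = 436872.00.
Need 2^N ≥ 436872.00; 2^18 = 262144, 2^19 = 524288.
Minimum N = 19.

19 bits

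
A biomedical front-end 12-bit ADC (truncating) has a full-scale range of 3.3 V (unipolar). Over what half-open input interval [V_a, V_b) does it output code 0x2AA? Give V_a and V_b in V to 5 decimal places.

LSB = 3.3/2^12 = 0.806 mV.
Code 0x2AA = 682 decimal.
V_a = V_low + 682·LSB = 0.549463 V; V_b = V_low + 683·LSB = 0.550269 V.

[0.54946 V, 0.55027 V)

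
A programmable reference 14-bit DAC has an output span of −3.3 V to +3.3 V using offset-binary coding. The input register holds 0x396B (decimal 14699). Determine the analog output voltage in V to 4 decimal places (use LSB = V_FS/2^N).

LSB = 6.6 V / 2^14 = 402.83 µV.
Code 0x396B = 14699 decimal.
V_out = (−3.3) + 14699 × 0.000402832 V = 2.62123 V.

2.6212 V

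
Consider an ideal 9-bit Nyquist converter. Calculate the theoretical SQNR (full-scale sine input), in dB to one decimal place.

55.9 dB

SNR ≈ 6.02·N + 1.76 dB = 6.02·9 + 1.76 = 55.94 dB.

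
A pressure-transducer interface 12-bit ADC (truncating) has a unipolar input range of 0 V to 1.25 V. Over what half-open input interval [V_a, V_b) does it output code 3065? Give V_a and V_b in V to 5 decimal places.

[0.93536 V, 0.93567 V)

LSB = 1.25/2^12 = 305.18 µV.
V_a = V_low + 3065·LSB = 0.935364 V; V_b = V_low + 3066·LSB = 0.935669 V.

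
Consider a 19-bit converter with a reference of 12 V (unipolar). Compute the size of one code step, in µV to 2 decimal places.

22.89 µV

Full-scale span = 12 V.
LSB = 12 / 2^19 = 12 / 524288 = 2.28882e-05 V = 22.89 µV.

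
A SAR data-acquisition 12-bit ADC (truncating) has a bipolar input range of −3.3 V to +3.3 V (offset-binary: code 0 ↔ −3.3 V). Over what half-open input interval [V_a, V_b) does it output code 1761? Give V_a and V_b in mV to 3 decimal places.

LSB = 6.6/2^12 = 1.611 mV.
V_a = V_low + 1761·LSB = -0.462451 V; V_b = V_low + 1762·LSB = -0.46084 V.

[-462.451 mV, -460.840 mV)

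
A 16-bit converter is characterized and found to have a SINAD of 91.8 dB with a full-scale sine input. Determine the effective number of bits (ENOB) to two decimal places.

14.96 bits

ENOB = (SINAD − 1.76) / 6.02 = (91.8 − 1.76)/6.02 = 14.957.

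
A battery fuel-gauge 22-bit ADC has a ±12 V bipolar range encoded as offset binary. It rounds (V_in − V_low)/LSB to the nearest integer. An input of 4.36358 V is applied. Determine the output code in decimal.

Full-scale span = 24 V; LSB = 24/2^22 = 5.72 µV.
(V_in − V_low)/LSB = (4.36358 − (−12)) / 5.72205e-06 = 2859742.877.
So the output code is 2859743.

code 2859743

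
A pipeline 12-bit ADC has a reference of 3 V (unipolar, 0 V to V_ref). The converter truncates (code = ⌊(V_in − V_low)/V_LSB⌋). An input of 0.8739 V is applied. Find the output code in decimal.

code 1193

Full-scale span = 3 V; LSB = 3/2^12 = 0.732 mV.
(0.8739 − 0) / 0.000732422 = 1193.165 LSBs.
So the output code is 1193.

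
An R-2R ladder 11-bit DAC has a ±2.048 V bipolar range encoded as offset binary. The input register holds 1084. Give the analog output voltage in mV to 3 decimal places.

LSB = 4.096 V / 2^11 = 2.000 mV.
V_out = (−2.048) + 1084 × 0.002 V = 0.12 V.
= 120.000 mV.

120.000 mV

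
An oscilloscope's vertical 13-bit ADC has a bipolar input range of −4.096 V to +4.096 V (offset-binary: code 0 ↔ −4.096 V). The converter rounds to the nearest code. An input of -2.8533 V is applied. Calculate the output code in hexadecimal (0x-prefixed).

code 0x4DB (decimal 1243)

With 8192 levels over 8.192 V, one step is 1.000 mV.
Input sits at 1242.700 steps above V_low.
So the output code is 1243.
In hexadecimal (0x-prefixed): 0x4DB.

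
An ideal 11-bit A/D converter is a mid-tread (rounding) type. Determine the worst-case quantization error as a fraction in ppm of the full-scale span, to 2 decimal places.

Rounding → worst-case error = ½ LSB = V_FS/2^12, so 1e+06/4096 = 244.141 ppm of full scale.

244.14 ppm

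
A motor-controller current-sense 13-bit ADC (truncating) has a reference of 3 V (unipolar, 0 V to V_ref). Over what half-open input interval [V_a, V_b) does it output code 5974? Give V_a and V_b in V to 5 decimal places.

[2.18774 V, 2.18811 V)

LSB = 3/2^13 = 366.21 µV.
V_a = V_low + 5974·LSB = 2.18774 V; V_b = V_low + 5975·LSB = 2.18811 V.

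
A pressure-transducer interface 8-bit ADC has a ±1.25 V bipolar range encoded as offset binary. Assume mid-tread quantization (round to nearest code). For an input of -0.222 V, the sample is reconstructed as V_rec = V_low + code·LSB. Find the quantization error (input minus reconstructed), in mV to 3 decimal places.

2.609 mV

One LSB is 2.5 V / 256 = 9.766 mV.
(-0.222 − (−1.25))/0.00976562 = 105.2672; round gives code 105.
Reconstructed: -0.22460938 V.
Error = -0.222 − (−0.22460938) = 0.00260938 V = 2.609 mV.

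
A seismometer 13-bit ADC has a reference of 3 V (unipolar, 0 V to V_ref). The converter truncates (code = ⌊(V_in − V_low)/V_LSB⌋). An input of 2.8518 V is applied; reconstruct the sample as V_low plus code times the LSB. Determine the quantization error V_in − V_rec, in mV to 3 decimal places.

0.115 mV

LSB = 3/2^13 = 366.21 µV.
(2.8518 − 0)/0.000366211 = 7787.3152; ⌊·⌋ gives code 7787.
V_rec = 0 + 7787·0.000366211 = 2.8516846 V.
Difference: 0.00011543 V → 0.115 mV.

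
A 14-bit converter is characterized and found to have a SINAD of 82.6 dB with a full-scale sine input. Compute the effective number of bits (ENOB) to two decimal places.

ENOB = (SINAD − 1.76) / 6.02 = (82.6 − 1.76)/6.02 = 13.429.

13.43 bits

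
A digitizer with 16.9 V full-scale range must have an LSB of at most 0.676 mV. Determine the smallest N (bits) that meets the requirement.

Number of steps required ≥ 16.9 V / 0.676 mV = 25000.00.
Need 2^N ≥ 25000.00; 2^14 = 16384, 2^15 = 32768.
Minimum N = 15.

15 bits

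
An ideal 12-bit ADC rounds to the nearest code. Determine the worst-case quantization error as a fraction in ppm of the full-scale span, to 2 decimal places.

122.07 ppm

Rounding → worst-case error = ½ LSB = V_FS/2^13, so 1e+06/8192 = 122.07 ppm of full scale.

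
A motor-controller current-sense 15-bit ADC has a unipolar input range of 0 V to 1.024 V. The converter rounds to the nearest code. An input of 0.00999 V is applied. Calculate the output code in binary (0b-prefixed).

LSB = 1.024 V / 32768 = 31.25 µV.
(V_in − V_low)/LSB = (0.00999 − 0) / 3.125e-05 = 319.680.
round(319.680) = 320.
In binary (0b-prefixed): 0b101000000.

code 0b101000000 (decimal 320)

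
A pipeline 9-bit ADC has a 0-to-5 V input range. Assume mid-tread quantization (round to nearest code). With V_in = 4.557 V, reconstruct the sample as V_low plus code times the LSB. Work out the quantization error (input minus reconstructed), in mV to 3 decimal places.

One LSB is 5 V / 512 = 9.766 mV.
Scaled input = 466.6368 LSBs, so code = 467.
Code 467 maps back to 0 + 467×0.00976562 V = 4.5605469 V.
Error = 4.557 − 4.5605469 = -0.00354688 V = -3.547 mV.

-3.547 mV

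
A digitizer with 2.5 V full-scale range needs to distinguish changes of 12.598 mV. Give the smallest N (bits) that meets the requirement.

8 bits

Number of steps required ≥ 2.5 V / 12.598 mV = 198.44.
Need 2^N ≥ 198.44; 2^7 = 128, 2^8 = 256.
Minimum N = 8.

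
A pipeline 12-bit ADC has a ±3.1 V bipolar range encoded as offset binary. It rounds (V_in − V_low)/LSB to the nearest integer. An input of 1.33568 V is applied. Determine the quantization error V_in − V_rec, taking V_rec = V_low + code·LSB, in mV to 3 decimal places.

0.621 mV

LSB = 6.2/2^12 = 1.514 mV.
(1.33568 − (−3.1))/0.00151367 = 2930.4105; round gives code 2930.
Reconstructed: 1.3350586 V.
Error = 1.33568 − 1.3350586 = 0.000621406 V = 0.621 mV.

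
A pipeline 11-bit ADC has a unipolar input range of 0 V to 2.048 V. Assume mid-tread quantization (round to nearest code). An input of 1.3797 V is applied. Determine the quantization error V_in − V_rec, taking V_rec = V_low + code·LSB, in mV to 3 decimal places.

LSB = 2.048/2^11 = 1.000 mV.
(V_in − V_low)/LSB = (1.3797 − 0)/0.001 = 1379.7000 → code 1380 (round).
Code 1380 maps back to 0 + 1380×0.001 V = 1.38 V.
Error = 1.3797 − 1.38 = -0.0003 V = -0.300 mV.

-0.300 mV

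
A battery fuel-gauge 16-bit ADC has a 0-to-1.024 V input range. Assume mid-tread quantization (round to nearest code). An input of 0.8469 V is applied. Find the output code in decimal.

LSB = 1.024 V / 65536 = 15.62 µV.
(V_in − V_low)/LSB = (0.8469 − 0) / 1.5625e-05 = 54201.600.
Round → code 54202.

code 54202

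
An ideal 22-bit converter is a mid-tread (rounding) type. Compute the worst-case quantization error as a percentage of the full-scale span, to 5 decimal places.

0.00001 %

Rounding → worst-case error = ½ LSB = V_FS/2^23, so 100/8388608 = 1.19209e-05 % of full scale.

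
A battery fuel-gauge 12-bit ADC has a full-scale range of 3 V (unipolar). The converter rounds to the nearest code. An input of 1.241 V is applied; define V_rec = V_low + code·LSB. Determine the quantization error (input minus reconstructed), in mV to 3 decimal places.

One LSB is 3 V / 4096 = 0.732 mV.
(1.241 − 0)/0.000732422 = 1694.3787; round gives code 1694.
V_rec = 0 + 1694·0.000732422 = 1.2407227 V.
V_in − V_rec = 0.000277344 V = 0.277 mV.

0.277 mV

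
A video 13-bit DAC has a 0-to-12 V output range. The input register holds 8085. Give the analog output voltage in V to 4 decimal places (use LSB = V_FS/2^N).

LSB = 12 V / 2^13 = 1.465 mV.
V_out = 0 + 8085 × 0.00146484 V = 11.8433 V.

11.8433 V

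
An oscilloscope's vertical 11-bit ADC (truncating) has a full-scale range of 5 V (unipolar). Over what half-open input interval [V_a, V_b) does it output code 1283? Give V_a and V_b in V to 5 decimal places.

[3.13232 V, 3.13477 V)

LSB = 5/2^11 = 2.441 mV.
V_a = V_low + 1283·LSB = 3.13232 V; V_b = V_low + 1284·LSB = 3.13477 V.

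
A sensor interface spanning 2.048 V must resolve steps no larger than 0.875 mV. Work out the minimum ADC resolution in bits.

12 bits

Number of steps required ≥ 2.048 V / 0.875 mV = 2340.57.
Need 2^N ≥ 2340.57; 2^11 = 2048, 2^12 = 4096.
Minimum N = 12.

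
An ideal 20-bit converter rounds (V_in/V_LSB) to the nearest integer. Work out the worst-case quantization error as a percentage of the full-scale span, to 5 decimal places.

Rounding → worst-case error = ½ LSB = V_FS/2^21, so 100/2097152 = 4.76837e-05 % of full scale.

0.00005 %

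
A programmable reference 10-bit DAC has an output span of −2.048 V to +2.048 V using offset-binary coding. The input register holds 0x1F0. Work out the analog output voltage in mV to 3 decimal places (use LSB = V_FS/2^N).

-64.000 mV

LSB = 4.096 V / 2^10 = 4.000 mV.
Code 0x1F0 = 496 decimal.
V_out = (−2.048) + 496 × 0.004 V = -0.064 V.
= -64.000 mV.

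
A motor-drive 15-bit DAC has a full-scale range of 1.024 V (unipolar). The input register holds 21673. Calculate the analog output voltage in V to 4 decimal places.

0.6773 V

LSB = 1.024 V / 2^15 = 31.25 µV.
V_out = 0 + 21673 × 3.125e-05 V = 0.677281 V.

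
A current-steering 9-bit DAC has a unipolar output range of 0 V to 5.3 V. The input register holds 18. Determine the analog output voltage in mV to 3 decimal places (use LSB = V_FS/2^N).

186.328 mV

LSB = 5.3 V / 2^9 = 10.352 mV.
V_out = 0 + 18 × 0.0103516 V = 0.186328 V.
= 186.328 mV.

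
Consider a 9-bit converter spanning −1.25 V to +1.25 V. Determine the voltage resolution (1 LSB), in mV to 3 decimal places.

Full-scale span = 2.5 V.
LSB = 2.5 / 2^9 = 2.5 / 512 = 0.00488281 V = 4.883 mV.

4.883 mV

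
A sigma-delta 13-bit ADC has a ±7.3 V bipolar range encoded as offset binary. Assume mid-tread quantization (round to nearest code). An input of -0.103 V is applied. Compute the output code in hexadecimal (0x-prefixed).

LSB = 14.6 V / 8192 = 1.782 mV.
(V_in − V_low)/LSB = (-0.103 − (−7.3)) / 0.00178223 = 4038.207.
round(4038.207) = 4038.
In hexadecimal (0x-prefixed): 0xFC6.

code 0xFC6 (decimal 4038)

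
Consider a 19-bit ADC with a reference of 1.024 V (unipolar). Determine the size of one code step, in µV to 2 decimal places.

1.95 µV

Full-scale span = 1.024 V.
LSB = 1.024 / 2^19 = 1.024 / 524288 = 1.95313e-06 V = 1.95 µV.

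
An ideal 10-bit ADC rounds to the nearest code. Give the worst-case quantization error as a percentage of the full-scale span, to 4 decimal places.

0.0488 %

Rounding → worst-case error = ½ LSB = V_FS/2^11, so 100/2048 = 0.0488281 % of full scale.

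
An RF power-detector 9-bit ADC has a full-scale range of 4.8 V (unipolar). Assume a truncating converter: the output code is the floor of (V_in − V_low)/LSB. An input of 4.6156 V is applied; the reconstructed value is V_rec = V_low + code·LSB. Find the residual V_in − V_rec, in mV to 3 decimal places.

3.100 mV

LSB = 4.8/2^9 = 9.375 mV.
Scaled input = 492.3307 LSBs, so code = 492.
Reconstructed: 4.6125 V.
Error = 4.6156 − 4.6125 = 0.0031 V = 3.100 mV.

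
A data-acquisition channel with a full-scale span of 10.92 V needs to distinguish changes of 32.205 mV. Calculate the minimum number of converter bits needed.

Number of steps required ≥ 10.92 V / 32.205 mV = 339.08.
Need 2^N ≥ 339.08; 2^8 = 256, 2^9 = 512.
Minimum N = 9.

9 bits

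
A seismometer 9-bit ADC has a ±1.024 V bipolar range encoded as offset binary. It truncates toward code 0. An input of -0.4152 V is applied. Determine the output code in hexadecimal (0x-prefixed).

code 0x98 (decimal 152)

LSB = 2.048 V / 512 = 4.000 mV.
(V_in − V_low)/LSB = (-0.4152 − (−1.024)) / 0.004 = 152.200.
So the output code is 152.
In hexadecimal (0x-prefixed): 0x98.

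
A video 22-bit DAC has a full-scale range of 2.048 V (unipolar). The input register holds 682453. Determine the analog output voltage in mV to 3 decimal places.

LSB = 2.048 V / 2^22 = 0.49 µV.
V_out = 0 + 682453 × 4.88281e-07 V = 0.333229 V.
= 333.229 mV.

333.229 mV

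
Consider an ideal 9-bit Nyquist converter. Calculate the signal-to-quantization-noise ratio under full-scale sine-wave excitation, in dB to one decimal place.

55.9 dB

SNR ≈ 6.02·N + 1.76 dB = 6.02·9 + 1.76 = 55.94 dB.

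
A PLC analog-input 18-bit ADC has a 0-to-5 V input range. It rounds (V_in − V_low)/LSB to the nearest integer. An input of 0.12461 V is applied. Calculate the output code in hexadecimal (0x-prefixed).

code 0x1985 (decimal 6533)

Full-scale span = 5 V; LSB = 5/2^18 = 19.07 µV.
(V_in − V_low)/LSB = (0.12461 − 0) / 1.90735e-05 = 6533.153.
round(6533.153) = 6533.
In hexadecimal (0x-prefixed): 0x1985.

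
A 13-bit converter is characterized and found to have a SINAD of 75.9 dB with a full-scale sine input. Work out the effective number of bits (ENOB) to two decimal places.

ENOB = (SINAD − 1.76) / 6.02 = (75.9 − 1.76)/6.02 = 12.316.

12.32 bits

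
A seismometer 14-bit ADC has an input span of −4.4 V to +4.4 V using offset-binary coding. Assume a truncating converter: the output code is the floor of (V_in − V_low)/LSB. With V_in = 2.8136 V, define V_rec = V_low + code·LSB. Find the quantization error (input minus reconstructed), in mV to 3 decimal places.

Step size: 8.8 V ÷ 2^14 = 0.537 mV.
Scaled input = 13430.4116 LSBs, so code = 13430.
Code 13430 maps back to (−4.4) + 13430×0.000537109 V = 2.8133789 V.
Difference: 0.000221094 V → 0.221 mV.

0.221 mV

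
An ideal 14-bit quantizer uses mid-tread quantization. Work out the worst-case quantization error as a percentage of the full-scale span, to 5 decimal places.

0.00305 %

Rounding → worst-case error = ½ LSB = V_FS/2^15, so 100/32768 = 0.00305176 % of full scale.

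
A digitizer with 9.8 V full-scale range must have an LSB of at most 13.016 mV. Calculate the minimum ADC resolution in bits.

10 bits

Number of steps required ≥ 9.8 V / 13.016 mV = 752.92.
Need 2^N ≥ 752.92; 2^9 = 512, 2^10 = 1024.
Minimum N = 10.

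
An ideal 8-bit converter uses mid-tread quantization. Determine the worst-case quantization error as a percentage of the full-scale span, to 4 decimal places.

Rounding → worst-case error = ½ LSB = V_FS/2^9, so 100/512 = 0.195312 % of full scale.

0.1953 %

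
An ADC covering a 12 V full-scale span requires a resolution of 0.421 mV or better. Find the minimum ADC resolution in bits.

15 bits

Number of steps required ≥ 12 V / 0.421 mV = 28503.56.
Need 2^N ≥ 28503.56; 2^14 = 16384, 2^15 = 32768.
Minimum N = 15.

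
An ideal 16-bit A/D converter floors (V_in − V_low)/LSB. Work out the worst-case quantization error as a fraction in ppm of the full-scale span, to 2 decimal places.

15.26 ppm

Truncating → worst-case error = 1 LSB = V_FS/2^16, so 1e+06/65536 = 15.2588 ppm of full scale.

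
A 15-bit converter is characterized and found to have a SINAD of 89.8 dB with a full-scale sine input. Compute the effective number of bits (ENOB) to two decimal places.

ENOB = (SINAD − 1.76) / 6.02 = (89.8 − 1.76)/6.02 = 14.625.

14.62 bits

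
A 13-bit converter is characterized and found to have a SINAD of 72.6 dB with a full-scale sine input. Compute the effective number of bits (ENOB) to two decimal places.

11.77 bits

ENOB = (SINAD − 1.76) / 6.02 = (72.6 − 1.76)/6.02 = 11.767.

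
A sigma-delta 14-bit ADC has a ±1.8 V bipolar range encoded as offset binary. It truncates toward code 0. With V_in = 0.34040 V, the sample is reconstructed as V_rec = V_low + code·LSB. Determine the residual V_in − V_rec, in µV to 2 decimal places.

LSB = 3.6/2^14 = 219.73 µV.
Scaled input = 9741.1982 LSBs, so code = 9741.
V_rec = (−1.8) + 9741·0.000219727 = 0.34035645 V.
V_in − V_rec = 4.35547e-05 V = 43.55 µV.

43.55 µV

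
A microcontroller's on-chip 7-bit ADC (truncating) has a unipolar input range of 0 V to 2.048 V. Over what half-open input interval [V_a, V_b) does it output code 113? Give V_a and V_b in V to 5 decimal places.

LSB = 2.048/2^7 = 16.000 mV.
V_a = V_low + 113·LSB = 1.808 V; V_b = V_low + 114·LSB = 1.824 V.

[1.80800 V, 1.82400 V)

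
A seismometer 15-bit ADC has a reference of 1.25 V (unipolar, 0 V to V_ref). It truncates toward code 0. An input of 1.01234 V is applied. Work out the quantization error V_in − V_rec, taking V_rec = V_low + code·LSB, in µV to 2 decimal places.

33.79 µV

One LSB is 1.25 V / 32768 = 38.15 µV.
(V_in − V_low)/LSB = (1.01234 − 0)/3.8147e-05 = 26537.8857 → code 26537 (floor).
V_rec = 0 + 26537·3.8147e-05 = 1.0123062 V.
Difference: 3.37866e-05 V → 33.79 µV.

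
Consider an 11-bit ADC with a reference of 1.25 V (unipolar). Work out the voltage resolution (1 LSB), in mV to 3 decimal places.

Full-scale span = 1.25 V.
LSB = 1.25 / 2^11 = 1.25 / 2048 = 0.000610352 V = 0.610 mV.

0.610 mV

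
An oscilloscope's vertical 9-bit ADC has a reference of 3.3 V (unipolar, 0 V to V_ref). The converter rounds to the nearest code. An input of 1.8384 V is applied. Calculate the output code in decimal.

With 512 levels over 3.3 V, one step is 6.445 mV.
(1.8384 − 0) / 0.00644531 = 285.231 LSBs.
So the output code is 285.

code 285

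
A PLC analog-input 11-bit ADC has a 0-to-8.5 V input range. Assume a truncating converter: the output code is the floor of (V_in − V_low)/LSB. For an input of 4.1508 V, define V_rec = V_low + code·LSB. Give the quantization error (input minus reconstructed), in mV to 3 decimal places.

One LSB is 8.5 V / 2048 = 4.150 mV.
(V_in − V_low)/LSB = (4.1508 − 0)/0.00415039 = 1000.0986 → code 1000 (floor).
Reconstructed: 4.1503906 V.
Difference: 0.000409375 V → 0.409 mV.

0.409 mV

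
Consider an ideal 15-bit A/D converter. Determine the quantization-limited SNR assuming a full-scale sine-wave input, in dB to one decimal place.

92.1 dB

SNR ≈ 6.02·N + 1.76 dB = 6.02·15 + 1.76 = 92.06 dB.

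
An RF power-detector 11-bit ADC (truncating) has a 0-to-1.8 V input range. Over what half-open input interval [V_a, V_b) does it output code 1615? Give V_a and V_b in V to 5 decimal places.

LSB = 1.8/2^11 = 0.879 mV.
V_a = V_low + 1615·LSB = 1.41943 V; V_b = V_low + 1616·LSB = 1.42031 V.

[1.41943 V, 1.42031 V)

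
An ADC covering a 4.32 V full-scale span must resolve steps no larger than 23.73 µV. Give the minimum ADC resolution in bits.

Number of steps required ≥ 4.32 V / 23.73 µV = 182048.04.
Need 2^N ≥ 182048.04; 2^17 = 131072, 2^18 = 262144.
Minimum N = 18.

18 bits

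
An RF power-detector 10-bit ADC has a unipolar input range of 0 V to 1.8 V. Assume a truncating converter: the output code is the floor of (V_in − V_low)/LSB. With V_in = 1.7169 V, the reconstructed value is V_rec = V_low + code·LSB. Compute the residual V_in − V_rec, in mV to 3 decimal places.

1.275 mV

One LSB is 1.8 V / 1024 = 1.758 mV.
Scaled input = 976.7253 LSBs, so code = 976.
V_rec = 0 + 976·0.00175781 = 1.715625 V.
Difference: 0.001275 V → 1.275 mV.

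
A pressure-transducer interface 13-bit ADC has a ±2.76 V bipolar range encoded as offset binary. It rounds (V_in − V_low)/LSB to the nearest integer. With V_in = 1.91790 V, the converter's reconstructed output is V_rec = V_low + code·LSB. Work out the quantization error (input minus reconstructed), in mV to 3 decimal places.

0.185 mV

LSB = 5.52/2^13 = 0.674 mV.
Scaled input = 6942.2748 LSBs, so code = 6942.
Reconstructed: 1.9177148 V.
Difference: 0.000185156 V → 0.185 mV.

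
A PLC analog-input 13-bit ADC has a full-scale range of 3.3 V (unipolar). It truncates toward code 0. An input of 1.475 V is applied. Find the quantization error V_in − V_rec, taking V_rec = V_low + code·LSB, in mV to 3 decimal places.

0.232 mV

LSB = 3.3/2^13 = 402.83 µV.
(1.475 − 0)/0.000402832 = 3661.5758; ⌊·⌋ gives code 3661.
Reconstructed: 1.4747681 V.
Difference: 0.000231934 V → 0.232 mV.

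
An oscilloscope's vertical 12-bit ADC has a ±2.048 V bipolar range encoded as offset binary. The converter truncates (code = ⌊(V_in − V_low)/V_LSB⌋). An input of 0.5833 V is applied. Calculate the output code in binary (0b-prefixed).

Full-scale span = 4.096 V; LSB = 4.096/2^12 = 1.000 mV.
Input sits at 2631.300 steps above V_low.
⌊·⌋(2631.300) = 2631.
In binary (0b-prefixed): 0b101001000111.

code 0b101001000111 (decimal 2631)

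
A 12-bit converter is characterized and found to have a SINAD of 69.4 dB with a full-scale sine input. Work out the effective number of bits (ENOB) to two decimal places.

ENOB = (SINAD − 1.76) / 6.02 = (69.4 − 1.76)/6.02 = 11.236.

11.24 bits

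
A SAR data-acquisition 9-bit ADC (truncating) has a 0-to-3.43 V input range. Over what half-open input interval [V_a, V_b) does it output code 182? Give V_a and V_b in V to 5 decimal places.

[1.21926 V, 1.22596 V)

LSB = 3.43/2^9 = 6.699 mV.
V_a = V_low + 182·LSB = 1.21926 V; V_b = V_low + 183·LSB = 1.22596 V.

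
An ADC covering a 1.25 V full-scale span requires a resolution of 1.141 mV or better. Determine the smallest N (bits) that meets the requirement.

11 bits

Number of steps required ≥ 1.25 V / 1.141 mV = 1095.53.
Need 2^N ≥ 1095.53; 2^10 = 1024, 2^11 = 2048.
Minimum N = 11.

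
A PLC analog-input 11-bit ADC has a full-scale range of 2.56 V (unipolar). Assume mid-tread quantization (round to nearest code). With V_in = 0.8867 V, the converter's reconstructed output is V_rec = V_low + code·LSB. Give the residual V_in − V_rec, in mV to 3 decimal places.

0.450 mV

One LSB is 2.56 V / 2048 = 1.250 mV.
(V_in − V_low)/LSB = (0.8867 − 0)/0.00125 = 709.3600 → code 709 (round).
V_rec = 0 + 709·0.00125 = 0.88625 V.
V_in − V_rec = 0.00045 V = 0.450 mV.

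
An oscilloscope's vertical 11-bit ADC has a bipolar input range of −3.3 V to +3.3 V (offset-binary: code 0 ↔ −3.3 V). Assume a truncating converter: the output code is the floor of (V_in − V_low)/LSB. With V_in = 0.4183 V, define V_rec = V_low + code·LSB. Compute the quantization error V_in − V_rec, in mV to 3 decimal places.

2.577 mV

One LSB is 6.6 V / 2048 = 3.223 mV.
(0.4183 − (−3.3))/0.00322266 = 1153.7998; ⌊·⌋ gives code 1153.
V_rec = (−3.3) + 1153·0.00322266 = 0.41572266 V.
Error = 0.4183 − 0.41572266 = 0.00257734 V = 2.577 mV.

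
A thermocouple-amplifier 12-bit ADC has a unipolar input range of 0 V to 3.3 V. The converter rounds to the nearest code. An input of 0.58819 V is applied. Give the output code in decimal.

code 730

Full-scale span = 3.3 V; LSB = 3.3/2^12 = 0.806 mV.
(V_in − V_low)/LSB = (0.58819 − 0) / 0.000805664 = 730.069.
Round → code 730.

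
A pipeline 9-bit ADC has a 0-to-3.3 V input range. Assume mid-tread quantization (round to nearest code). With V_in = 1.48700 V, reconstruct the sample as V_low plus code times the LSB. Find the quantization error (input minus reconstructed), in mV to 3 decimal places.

-1.867 mV

Step size: 3.3 V ÷ 2^9 = 6.445 mV.
(1.48700 − 0)/0.00644531 = 230.7103; round gives code 231.
Code 231 maps back to 0 + 231×0.00644531 V = 1.4888672 V.
Error = 1.48700 − 1.4888672 = -0.00186719 V = -1.867 mV.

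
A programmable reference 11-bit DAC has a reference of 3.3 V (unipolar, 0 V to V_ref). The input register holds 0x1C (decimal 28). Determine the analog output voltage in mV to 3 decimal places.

45.117 mV

LSB = 3.3 V / 2^11 = 1.611 mV.
Code 0x1C = 28 decimal.
V_out = 0 + 28 × 0.00161133 V = 0.0451172 V.
= 45.117 mV.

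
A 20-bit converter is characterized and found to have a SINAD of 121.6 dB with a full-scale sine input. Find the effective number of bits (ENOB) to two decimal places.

19.91 bits

ENOB = (SINAD − 1.76) / 6.02 = (121.6 − 1.76)/6.02 = 19.907.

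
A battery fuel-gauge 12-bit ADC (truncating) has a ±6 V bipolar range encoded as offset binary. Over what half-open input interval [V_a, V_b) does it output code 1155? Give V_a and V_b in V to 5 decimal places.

LSB = 12/2^12 = 2.930 mV.
V_a = V_low + 1155·LSB = -2.61621 V; V_b = V_low + 1156·LSB = -2.61328 V.

[-2.61621 V, -2.61328 V)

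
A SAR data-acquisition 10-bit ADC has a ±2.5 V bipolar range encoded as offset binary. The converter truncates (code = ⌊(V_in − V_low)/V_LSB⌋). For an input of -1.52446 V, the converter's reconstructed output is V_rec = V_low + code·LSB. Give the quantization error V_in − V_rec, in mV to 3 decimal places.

3.860 mV

Step size: 5 V ÷ 2^10 = 4.883 mV.
Scaled input = 199.7906 LSBs, so code = 199.
V_rec = (−2.5) + 199·0.00488281 = -1.5283203 V.
Difference: 0.00386031 V → 3.860 mV.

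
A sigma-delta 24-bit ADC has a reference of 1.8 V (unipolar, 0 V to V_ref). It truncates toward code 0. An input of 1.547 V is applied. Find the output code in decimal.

LSB = 1.8 V / 16777216 = 0.11 µV.
(1.547 − 0) / 1.07288e-07 = 14419085.084 LSBs.
Floor → code 14419085.

code 14419085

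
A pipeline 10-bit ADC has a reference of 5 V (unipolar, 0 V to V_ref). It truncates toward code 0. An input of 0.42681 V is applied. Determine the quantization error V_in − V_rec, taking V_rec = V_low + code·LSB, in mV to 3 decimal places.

One LSB is 5 V / 1024 = 4.883 mV.
(V_in − V_low)/LSB = (0.42681 − 0)/0.00488281 = 87.4107 → code 87 (floor).
V_rec = 0 + 87·0.00488281 = 0.42480469 V.
V_in − V_rec = 0.00200531 V = 2.005 mV.

2.005 mV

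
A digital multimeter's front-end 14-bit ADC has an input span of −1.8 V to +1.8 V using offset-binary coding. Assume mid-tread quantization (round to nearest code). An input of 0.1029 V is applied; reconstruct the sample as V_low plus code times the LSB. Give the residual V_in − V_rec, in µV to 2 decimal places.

67.97 µV

LSB = 3.6/2^14 = 219.73 µV.
(0.1029 − (−1.8))/0.000219727 = 8660.3093; round gives code 8660.
Reconstructed: 0.10283203 V.
Error = 0.1029 − 0.10283203 = 6.79687e-05 V = 67.97 µV.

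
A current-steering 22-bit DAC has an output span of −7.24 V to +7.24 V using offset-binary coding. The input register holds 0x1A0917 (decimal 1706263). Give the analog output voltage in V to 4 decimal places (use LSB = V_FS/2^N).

LSB = 14.48 V / 2^22 = 3.45 µV.
Code 0x1A0917 = 1706263 decimal.
V_out = (−7.24) + 1706263 × 3.4523e-06 V = -1.34947 V.

-1.3495 V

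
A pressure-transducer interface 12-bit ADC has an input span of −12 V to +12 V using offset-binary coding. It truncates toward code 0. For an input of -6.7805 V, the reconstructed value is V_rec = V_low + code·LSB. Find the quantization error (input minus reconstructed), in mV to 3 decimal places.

LSB = 24/2^12 = 5.859 mV.
(V_in − V_low)/LSB = (-6.7805 − (−12))/0.00585938 = 890.7947 → code 890 (floor).
V_rec = (−12) + 890·0.00585938 = -6.7851562 V.
V_in − V_rec = 0.00465625 V = 4.656 mV.

4.656 mV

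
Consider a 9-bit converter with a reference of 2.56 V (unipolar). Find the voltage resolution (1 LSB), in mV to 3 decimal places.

Full-scale span = 2.56 V.
LSB = 2.56 / 2^9 = 2.56 / 512 = 0.005 V = 5.000 mV.

5.000 mV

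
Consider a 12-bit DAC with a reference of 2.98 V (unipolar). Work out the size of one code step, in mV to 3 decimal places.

Full-scale span = 2.98 V.
LSB = 2.98 / 2^12 = 2.98 / 4096 = 0.000727539 V = 0.728 mV.

0.728 mV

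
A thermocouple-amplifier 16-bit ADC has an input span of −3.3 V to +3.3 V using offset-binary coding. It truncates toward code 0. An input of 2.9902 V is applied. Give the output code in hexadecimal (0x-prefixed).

With 65536 levels over 6.6 V, one step is 100.71 µV.
(2.9902 − (−3.3)) / 0.000100708 = 62459.780 LSBs.
So the output code is 62459.
In hexadecimal (0x-prefixed): 0xF3FB.

code 0xF3FB (decimal 62459)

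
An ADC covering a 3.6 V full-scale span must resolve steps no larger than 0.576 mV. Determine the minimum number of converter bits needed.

13 bits

Number of steps required ≥ 3.6 V / 0.576 mV = 6250.00.
Need 2^N ≥ 6250.00; 2^12 = 4096, 2^13 = 8192.
Minimum N = 13.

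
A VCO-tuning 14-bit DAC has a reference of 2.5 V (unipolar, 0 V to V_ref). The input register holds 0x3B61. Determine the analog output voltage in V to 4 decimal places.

LSB = 2.5 V / 2^14 = 152.59 µV.
Code 0x3B61 = 15201 decimal.
V_out = 0 + 15201 × 0.000152588 V = 2.31949 V.

2.3195 V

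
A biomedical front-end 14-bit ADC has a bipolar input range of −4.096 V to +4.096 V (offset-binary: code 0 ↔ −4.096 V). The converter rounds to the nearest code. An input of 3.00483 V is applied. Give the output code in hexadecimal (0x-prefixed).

code 0x377A (decimal 14202)

With 16384 levels over 8.192 V, one step is 0.500 mV.
(3.00483 − (−4.096)) / 0.0005 = 14201.660 LSBs.
round(14201.660) = 14202.
In hexadecimal (0x-prefixed): 0x377A.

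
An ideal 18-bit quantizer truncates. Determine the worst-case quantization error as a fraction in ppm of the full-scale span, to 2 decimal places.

3.81 ppm

Truncating → worst-case error = 1 LSB = V_FS/2^18, so 1e+06/262144 = 3.8147 ppm of full scale.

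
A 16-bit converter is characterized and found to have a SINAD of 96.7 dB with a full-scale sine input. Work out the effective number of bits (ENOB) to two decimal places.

ENOB = (SINAD − 1.76) / 6.02 = (96.7 − 1.76)/6.02 = 15.771.

15.77 bits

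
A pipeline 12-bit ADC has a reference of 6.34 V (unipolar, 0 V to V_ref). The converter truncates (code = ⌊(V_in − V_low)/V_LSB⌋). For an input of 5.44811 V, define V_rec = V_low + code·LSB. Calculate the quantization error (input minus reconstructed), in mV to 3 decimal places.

LSB = 6.34/2^12 = 1.548 mV.
(5.44811 − 0)/0.00154785 = 3519.7884; ⌊·⌋ gives code 3519.
Reconstructed: 5.4468896 V.
V_in − V_rec = 0.00122035 V = 1.220 mV.

1.220 mV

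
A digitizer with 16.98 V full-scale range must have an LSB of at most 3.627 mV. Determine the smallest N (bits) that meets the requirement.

13 bits

Number of steps required ≥ 16.98 V / 3.627 mV = 4681.56.
Need 2^N ≥ 4681.56; 2^12 = 4096, 2^13 = 8192.
Minimum N = 13.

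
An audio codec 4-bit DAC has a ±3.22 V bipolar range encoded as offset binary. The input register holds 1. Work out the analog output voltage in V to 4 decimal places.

-2.8175 V

LSB = 6.44 V / 2^4 = 402.500 mV.
V_out = (−3.22) + 1 × 0.4025 V = -2.8175 V.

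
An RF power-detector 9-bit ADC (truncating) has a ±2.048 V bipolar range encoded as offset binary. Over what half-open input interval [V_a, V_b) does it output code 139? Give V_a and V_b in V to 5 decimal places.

[-0.93600 V, -0.92800 V)

LSB = 4.096/2^9 = 8.000 mV.
V_a = V_low + 139·LSB = -0.936 V; V_b = V_low + 140·LSB = -0.928 V.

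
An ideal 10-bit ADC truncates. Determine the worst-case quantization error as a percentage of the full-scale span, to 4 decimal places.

0.0977 %

Truncating → worst-case error = 1 LSB = V_FS/2^10, so 100/1024 = 0.0976562 % of full scale.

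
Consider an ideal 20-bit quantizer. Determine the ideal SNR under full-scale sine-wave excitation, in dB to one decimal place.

122.2 dB

SNR ≈ 6.02·N + 1.76 dB = 6.02·20 + 1.76 = 122.16 dB.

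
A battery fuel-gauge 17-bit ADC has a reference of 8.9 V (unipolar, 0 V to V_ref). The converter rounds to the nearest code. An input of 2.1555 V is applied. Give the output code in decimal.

LSB = 8.9 V / 131072 = 67.90 µV.
Input sits at 31744.460 steps above V_low.
round(31744.460) = 31744.

code 31744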